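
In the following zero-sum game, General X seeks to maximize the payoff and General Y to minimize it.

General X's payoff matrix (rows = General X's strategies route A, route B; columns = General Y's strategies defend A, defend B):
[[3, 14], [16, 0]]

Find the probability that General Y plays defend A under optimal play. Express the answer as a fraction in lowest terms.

14/27

Row minima are 3 and 0, so General X's maximin is 3; column maxima are 16 and 14, so General Y's minimax is 14. These differ, so the equilibrium is in mixed strategies.
Let General Y play defend A with probability q. General X is indifferent when 3q + 14(1−q) = 16q, giving q = 14/27.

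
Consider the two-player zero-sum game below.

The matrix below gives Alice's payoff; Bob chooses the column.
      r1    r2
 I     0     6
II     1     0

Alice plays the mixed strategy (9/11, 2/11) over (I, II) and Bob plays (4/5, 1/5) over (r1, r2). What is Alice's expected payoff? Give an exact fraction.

Against (4/5, 1/5), each row's expected payoff is I: 6/5; II: 4/5.
Taking the (9/11, 2/11)-weighted average: (9/11)·(6/5) + (2/11)·(4/5) = 62/55.

62/55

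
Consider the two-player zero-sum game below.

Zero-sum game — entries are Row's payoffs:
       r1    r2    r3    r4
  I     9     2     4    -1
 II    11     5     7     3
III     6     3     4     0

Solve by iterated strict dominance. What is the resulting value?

Column r2 is strictly dominated by r4 for Column (-1<2, 3<5, 0<3); eliminate r2.
Column r1 is strictly dominated by r3 for Column (4<9, 7<11, 4<6); eliminate r1.
Column r3 is strictly dominated by r4 for Column (-1<4, 3<7, 0<4); eliminate r3.
Row I is strictly dominated by row II (3>-1); eliminate I.
Row III is strictly dominated by row II (3>0); eliminate III.
Only (II, r4) remains, with payoff 3.

3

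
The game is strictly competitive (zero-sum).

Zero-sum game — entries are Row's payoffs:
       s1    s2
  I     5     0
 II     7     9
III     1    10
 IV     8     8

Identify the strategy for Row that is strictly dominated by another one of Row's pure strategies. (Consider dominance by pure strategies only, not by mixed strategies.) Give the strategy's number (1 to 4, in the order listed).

Compare I with II: 7 > 5, 9 > 0.
So II strictly dominates I for Row; I is strictly dominated.

1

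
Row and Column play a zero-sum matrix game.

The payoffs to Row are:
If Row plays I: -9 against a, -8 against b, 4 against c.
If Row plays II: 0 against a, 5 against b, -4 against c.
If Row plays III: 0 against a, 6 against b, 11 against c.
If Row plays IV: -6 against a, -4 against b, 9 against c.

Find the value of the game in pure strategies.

0

Row minima: -9, -4, 0, -6 → Row's maximin is 0.
Column maxima: 0, 6, 11 → Column's minimax is 0.
They coincide at (III, a), so the value is 0.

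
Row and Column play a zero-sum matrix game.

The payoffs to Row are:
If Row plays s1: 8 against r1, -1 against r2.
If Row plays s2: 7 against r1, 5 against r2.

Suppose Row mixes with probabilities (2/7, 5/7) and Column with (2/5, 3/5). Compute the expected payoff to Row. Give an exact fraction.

171/35

Against (2/5, 3/5), each row's expected payoff is s1: 13/5; s2: 29/5.
Taking the (2/7, 5/7)-weighted average: (2/7)·(13/5) + (5/7)·(29/5) = 171/35.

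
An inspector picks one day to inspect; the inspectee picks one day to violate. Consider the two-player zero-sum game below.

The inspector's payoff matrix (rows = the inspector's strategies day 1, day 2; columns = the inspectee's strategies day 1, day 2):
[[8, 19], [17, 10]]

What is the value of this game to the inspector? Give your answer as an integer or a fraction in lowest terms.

Row minima are 8 and 10, so the inspector's maximin is 10; column maxima are 17 and 19, so the inspectee's minimax is 17. These differ, so the equilibrium is in mixed strategies.
Let the inspector play day 1 with probability p. The inspectee is indifferent when 8p + 17(1−p) = 19p + 10(1−p), giving p = 7/18.
Let the inspectee play day 1 with probability q. The inspector is indifferent when 8q + 19(1−q) = 17q + 10(1−q), giving q = 1/2.
The value is 8·(1/2) + (19)·(1/2) = 27/2.

27/2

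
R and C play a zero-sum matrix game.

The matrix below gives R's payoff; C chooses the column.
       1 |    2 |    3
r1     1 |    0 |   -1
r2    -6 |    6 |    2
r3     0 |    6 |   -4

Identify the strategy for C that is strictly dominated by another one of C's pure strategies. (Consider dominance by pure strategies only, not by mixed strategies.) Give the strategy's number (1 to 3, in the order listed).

C prefers columns that give R less. Compare 2 with 3: -1 < 0, 2 < 6, -4 < 6.
So 3 strictly dominates 2 for C; 2 is strictly dominated.

2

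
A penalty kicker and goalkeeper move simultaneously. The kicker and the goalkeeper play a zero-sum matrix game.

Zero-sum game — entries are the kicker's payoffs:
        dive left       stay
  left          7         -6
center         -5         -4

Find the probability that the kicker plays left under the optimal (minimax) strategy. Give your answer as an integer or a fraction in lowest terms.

1/14

Row minima are -6 and -5, so the kicker's maximin is -5; column maxima are 7 and -4, so the goalkeeper's minimax is -4. These differ, so the equilibrium is in mixed strategies.
Let the kicker play left with probability p. The goalkeeper is indifferent when 7p − 5(1−p) = −6p − 4(1−p), giving p = 1/14.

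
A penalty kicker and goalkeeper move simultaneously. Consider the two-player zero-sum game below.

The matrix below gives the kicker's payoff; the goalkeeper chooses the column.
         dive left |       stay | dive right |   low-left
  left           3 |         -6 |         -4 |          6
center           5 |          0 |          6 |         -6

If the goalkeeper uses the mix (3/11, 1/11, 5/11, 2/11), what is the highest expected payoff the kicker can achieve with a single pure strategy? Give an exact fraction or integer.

left: (3)·(3/11) + (-6)·(1/11) + (-4)·(5/11) + (6)·(2/11) = -5/11.
center: (5)·(3/11) + (0)·(1/11) + (6)·(5/11) + (-6)·(2/11) = 3.
The best pure response is center with expected payoff 3.

3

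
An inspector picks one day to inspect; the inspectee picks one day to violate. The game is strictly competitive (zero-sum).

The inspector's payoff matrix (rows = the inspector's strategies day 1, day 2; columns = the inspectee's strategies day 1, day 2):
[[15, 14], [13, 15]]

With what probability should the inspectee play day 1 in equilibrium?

1/3

Row minima are 14 and 13, so the inspector's maximin is 14; column maxima are 15 and 15, so the inspectee's minimax is 15. These differ, so the equilibrium is in mixed strategies.
Let the inspectee play day 1 with probability q. The inspector is indifferent when 15q + 14(1−q) = 13q + 15(1−q), giving q = 1/3.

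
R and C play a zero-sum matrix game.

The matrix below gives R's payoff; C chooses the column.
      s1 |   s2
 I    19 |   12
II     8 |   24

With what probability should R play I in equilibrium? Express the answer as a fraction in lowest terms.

16/23

Row minima are 12 and 8, so R's maximin is 12; column maxima are 19 and 24, so C's minimax is 19. These differ, so the equilibrium is in mixed strategies.
Let R play I with probability p. C is indifferent when 19p + 8(1−p) = 12p + 24(1−p), giving p = 16/23.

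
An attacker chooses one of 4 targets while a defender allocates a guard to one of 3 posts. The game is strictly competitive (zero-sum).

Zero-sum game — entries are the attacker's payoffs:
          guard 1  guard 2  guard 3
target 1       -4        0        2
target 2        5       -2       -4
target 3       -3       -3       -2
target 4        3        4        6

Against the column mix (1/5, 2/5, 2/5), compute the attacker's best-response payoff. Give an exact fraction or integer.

23/5

target 1: (-4)·(1/5) + (0)·(2/5) + (2)·(2/5) = 0.
target 2: (5)·(1/5) + (-2)·(2/5) + (-4)·(2/5) = -7/5.
target 3: (-3)·(1/5) + (-3)·(2/5) + (-2)·(2/5) = -13/5.
target 4: (3)·(1/5) + (4)·(2/5) + (6)·(2/5) = 23/5.
The best pure response is target 4 with expected payoff 23/5.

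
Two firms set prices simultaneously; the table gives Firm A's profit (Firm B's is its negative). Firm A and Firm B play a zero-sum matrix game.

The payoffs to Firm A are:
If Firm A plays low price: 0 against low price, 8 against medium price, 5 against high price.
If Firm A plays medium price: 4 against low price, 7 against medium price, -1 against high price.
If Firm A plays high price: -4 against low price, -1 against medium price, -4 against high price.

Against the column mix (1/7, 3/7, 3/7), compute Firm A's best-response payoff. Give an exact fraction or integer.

39/7

low price: (0)·(1/7) + (8)·(3/7) + (5)·(3/7) = 39/7.
medium price: (4)·(1/7) + (7)·(3/7) + (-1)·(3/7) = 22/7.
high price: (-4)·(1/7) + (-1)·(3/7) + (-4)·(3/7) = -19/7.
The best pure response is low price with expected payoff 39/7.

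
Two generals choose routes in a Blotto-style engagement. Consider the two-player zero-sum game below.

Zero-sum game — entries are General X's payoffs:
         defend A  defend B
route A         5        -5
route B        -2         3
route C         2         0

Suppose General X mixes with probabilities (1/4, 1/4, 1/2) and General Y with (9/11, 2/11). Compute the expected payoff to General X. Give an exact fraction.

59/44

Against (9/11, 2/11), each row's expected payoff is route A: 35/11; route B: -12/11; route C: 18/11.
Taking the (1/4, 1/4, 1/2)-weighted average: (1/4)·(35/11) + (1/4)·(-12/11) + (1/2)·(18/11) = 59/44.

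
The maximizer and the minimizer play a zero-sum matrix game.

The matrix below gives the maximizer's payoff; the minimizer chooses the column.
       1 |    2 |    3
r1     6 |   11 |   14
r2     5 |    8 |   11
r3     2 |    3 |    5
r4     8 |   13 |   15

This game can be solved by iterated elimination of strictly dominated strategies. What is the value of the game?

8

Column 2 is strictly dominated by 1 for the minimizer (6<11, 5<8, 2<3, 8<13); eliminate 2.
Column 3 is strictly dominated by 1 for the minimizer (6<14, 5<11, 2<5, 8<15); eliminate 3.
Row r1 is strictly dominated by row r4 (8>6); eliminate r1.
Row r3 is strictly dominated by row r2 (5>2); eliminate r3.
Row r2 is strictly dominated by row r4 (8>5); eliminate r2.
Only (r4, 1) remains, with payoff 8.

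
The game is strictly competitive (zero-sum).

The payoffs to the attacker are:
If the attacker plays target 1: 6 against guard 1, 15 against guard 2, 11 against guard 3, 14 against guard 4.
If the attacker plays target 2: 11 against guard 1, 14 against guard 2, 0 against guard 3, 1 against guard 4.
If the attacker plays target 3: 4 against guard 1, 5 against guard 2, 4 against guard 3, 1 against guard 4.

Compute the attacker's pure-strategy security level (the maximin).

6

The worst-case payoff for each row is target 1: 6, target 2: 0, target 3: 1.
The best of these is 6.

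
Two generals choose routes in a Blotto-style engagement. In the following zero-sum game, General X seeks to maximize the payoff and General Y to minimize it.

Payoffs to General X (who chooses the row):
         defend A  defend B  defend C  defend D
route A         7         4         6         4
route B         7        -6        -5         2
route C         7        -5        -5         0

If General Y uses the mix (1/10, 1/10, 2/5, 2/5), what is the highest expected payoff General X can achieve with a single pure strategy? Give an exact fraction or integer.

route A: (7)·(1/10) + (4)·(1/10) + (6)·(2/5) + (4)·(2/5) = 51/10.
route B: (7)·(1/10) + (-6)·(1/10) + (-5)·(2/5) + (2)·(2/5) = -11/10.
route C: (7)·(1/10) + (-5)·(1/10) + (-5)·(2/5) + (0)·(2/5) = -9/5.
The best pure response is route A with expected payoff 51/10.

51/10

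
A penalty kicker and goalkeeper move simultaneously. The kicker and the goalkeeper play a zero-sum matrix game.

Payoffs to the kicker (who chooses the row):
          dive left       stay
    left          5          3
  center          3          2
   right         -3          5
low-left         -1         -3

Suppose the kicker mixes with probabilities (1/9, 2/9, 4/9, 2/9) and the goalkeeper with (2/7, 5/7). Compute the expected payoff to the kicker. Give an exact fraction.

Against (2/7, 5/7), each row's expected payoff is left: 25/7; center: 16/7; right: 19/7; low-left: -17/7.
Taking the (1/9, 2/9, 4/9, 2/9)-weighted average: (1/9)·(25/7) + (2/9)·(16/7) + (4/9)·(19/7) + (2/9)·(-17/7) = 11/7.

11/7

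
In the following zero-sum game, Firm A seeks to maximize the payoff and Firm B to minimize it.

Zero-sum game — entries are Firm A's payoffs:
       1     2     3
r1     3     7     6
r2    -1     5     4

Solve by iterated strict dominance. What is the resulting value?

3

Column 3 is strictly dominated by 1 for Firm B (3<6, -1<4); eliminate 3.
Row r2 is strictly dominated by row r1 (3>-1, 7>5); eliminate r2.
Column 2 is strictly dominated by 1 for Firm B (3<7); eliminate 2.
Only (r1, 1) remains, with payoff 3.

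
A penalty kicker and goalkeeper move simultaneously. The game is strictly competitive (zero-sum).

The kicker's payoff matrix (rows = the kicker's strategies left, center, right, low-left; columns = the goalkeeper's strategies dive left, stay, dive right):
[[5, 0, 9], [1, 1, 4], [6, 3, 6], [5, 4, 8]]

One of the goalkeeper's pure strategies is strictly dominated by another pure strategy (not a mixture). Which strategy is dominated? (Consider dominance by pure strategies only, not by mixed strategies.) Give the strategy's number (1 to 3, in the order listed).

3

The goalkeeper prefers columns that give the kicker less. Compare dive right with stay: 0 < 9, 1 < 4, 3 < 6, 4 < 8.
So stay strictly dominates dive right for the goalkeeper; dive right is strictly dominated.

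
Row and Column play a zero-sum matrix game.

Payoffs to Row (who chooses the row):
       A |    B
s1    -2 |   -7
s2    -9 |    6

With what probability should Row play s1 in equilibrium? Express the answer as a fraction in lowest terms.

Row minima are -7 and -9, so Row's maximin is -7; column maxima are -2 and 6, so Column's minimax is -2. These differ, so the equilibrium is in mixed strategies.
Let Row play s1 with probability p. Column is indifferent when −2p − 9(1−p) = −7p + 6(1−p), giving p = 3/4.

3/4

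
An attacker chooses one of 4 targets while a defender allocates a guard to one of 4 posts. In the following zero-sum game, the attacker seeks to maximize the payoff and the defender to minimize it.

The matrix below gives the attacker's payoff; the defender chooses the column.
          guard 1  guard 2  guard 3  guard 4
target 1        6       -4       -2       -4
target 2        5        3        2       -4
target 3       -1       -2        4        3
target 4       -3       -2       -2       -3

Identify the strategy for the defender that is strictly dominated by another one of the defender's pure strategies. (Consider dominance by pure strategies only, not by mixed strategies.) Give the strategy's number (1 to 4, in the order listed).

The defender prefers columns that give the attacker less. Compare guard 3 with guard 4: -4 < -2, -4 < 2, 3 < 4, -3 < -2.
So guard 4 strictly dominates guard 3 for the defender; guard 3 is strictly dominated.

3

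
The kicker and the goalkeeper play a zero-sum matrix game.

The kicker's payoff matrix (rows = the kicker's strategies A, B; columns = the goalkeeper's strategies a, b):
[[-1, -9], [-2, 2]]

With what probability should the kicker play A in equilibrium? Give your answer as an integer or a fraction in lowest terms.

1/3

Row minima are -9 and -2, so the kicker's maximin is -2; column maxima are -1 and 2, so the goalkeeper's minimax is -1. These differ, so the equilibrium is in mixed strategies.
Let the kicker play A with probability p. The goalkeeper is indifferent when −p − 2(1−p) = −9p + 2(1−p), giving p = 1/3.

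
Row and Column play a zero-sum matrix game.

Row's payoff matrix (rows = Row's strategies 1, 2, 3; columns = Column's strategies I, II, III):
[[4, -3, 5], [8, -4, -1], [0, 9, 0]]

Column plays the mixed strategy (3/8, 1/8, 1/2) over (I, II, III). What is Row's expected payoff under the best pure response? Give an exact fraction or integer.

1: (4)·(3/8) + (-3)·(1/8) + (5)·(1/2) = 29/8.
2: (8)·(3/8) + (-4)·(1/8) + (-1)·(1/2) = 2.
3: (0)·(3/8) + (9)·(1/8) + (0)·(1/2) = 9/8.
The best pure response is 1 with expected payoff 29/8.

29/8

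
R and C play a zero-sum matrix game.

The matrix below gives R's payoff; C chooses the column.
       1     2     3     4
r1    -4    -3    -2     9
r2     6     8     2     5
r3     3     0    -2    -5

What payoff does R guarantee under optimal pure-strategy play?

Row minima: -4, 2, -5 → R's maximin is 2.
Column maxima: 6, 8, 2, 9 → C's minimax is 2.
They coincide at (r2, 3), so the value is 2.

2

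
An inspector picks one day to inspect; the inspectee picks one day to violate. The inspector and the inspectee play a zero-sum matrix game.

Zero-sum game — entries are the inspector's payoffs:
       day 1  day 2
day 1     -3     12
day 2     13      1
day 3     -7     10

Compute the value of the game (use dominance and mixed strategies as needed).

Row day 3 is strictly dominated by row day 1, so the inspector never plays it.
The remaining 2×2 game on (day 1, day 2) × (day 1, day 2) has no saddle point. Let the inspector play day 1 with probability p; indifference gives −3p + 13(1−p) = 12p + (1−p), so p = 4/9.
Similarly the inspectee's optimal q on day 1 is 11/27, and the value is -3·(11/27) + (12)·(16/27) = 53/9.

53/9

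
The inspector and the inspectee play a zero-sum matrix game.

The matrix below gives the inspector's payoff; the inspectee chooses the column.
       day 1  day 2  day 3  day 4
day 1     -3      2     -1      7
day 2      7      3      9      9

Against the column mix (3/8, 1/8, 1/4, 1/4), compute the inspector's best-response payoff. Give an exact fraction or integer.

day 1: (-3)·(3/8) + (2)·(1/8) + (-1)·(1/4) + (7)·(1/4) = 5/8.
day 2: (7)·(3/8) + (3)·(1/8) + (9)·(1/4) + (9)·(1/4) = 15/2.
The best pure response is day 2 with expected payoff 15/2.

15/2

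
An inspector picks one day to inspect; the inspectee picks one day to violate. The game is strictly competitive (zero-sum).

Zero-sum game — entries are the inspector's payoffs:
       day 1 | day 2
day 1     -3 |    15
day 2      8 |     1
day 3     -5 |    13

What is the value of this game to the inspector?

Row day 3 is strictly dominated by row day 1, so the inspector never plays it.
The remaining 2×2 game on (day 1, day 2) × (day 1, day 2) has no saddle point. Let the inspector play day 1 with probability p; indifference gives −3p + 8(1−p) = 15p + (1−p), so p = 7/25.
Similarly the inspectee's optimal q on day 1 is 14/25, and the value is -3·(14/25) + (15)·(11/25) = 123/25.

123/25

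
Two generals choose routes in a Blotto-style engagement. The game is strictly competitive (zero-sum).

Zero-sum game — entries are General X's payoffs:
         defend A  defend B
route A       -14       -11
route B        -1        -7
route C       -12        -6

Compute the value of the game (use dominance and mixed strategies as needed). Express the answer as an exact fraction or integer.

-13/2

Row route A is strictly dominated by row route C, so General X never plays it.
The remaining 2×2 game on (route B, route C) × (defend A, defend B) has no saddle point. Let General X play route B with probability p; indifference gives −p − 12(1−p) = −7p − 6(1−p), so p = 1/2.
Similarly General Y's optimal q on defend A is 1/12, and the value is -1·(1/12) + (-7)·(11/12) = -13/2.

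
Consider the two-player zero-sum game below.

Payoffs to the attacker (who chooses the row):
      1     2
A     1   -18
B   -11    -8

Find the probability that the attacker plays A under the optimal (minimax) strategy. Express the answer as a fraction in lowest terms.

Row minima are -18 and -11, so the attacker's maximin is -11; column maxima are 1 and -8, so the defender's minimax is -8. These differ, so the equilibrium is in mixed strategies.
Let the attacker play A with probability p. The defender is indifferent when p − 11(1−p) = −18p − 8(1−p), giving p = 3/22.

3/22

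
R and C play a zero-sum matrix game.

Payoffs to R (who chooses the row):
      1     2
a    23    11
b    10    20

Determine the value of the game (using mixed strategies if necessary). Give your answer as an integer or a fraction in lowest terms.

Row minima are 11 and 10, so R's maximin is 11; column maxima are 23 and 20, so C's minimax is 20. These differ, so the equilibrium is in mixed strategies.
Let R play a with probability p. C is indifferent when 23p + 10(1−p) = 11p + 20(1−p), giving p = 5/11.
Let C play 1 with probability q. R is indifferent when 23q + 11(1−q) = 10q + 20(1−q), giving q = 9/22.
The value is 23·(9/22) + (11)·(13/22) = 175/11.

175/11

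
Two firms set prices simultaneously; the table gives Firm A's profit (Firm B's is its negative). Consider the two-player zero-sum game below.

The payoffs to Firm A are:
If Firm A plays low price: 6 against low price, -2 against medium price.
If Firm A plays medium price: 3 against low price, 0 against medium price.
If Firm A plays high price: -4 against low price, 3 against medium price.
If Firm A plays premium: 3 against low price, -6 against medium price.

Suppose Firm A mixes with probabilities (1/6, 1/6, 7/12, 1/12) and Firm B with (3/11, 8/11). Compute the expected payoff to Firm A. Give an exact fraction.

Against (3/11, 8/11), each row's expected payoff is low price: 2/11; medium price: 9/11; high price: 12/11; premium: -39/11.
Taking the (1/6, 1/6, 7/12, 1/12)-weighted average: (1/6)·(2/11) + (1/6)·(9/11) + (7/12)·(12/11) + (1/12)·(-39/11) = 67/132.

67/132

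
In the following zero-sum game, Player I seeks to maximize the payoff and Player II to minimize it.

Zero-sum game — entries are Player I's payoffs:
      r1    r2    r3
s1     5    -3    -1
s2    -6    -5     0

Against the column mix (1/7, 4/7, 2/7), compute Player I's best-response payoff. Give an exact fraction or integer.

s1: (5)·(1/7) + (-3)·(4/7) + (-1)·(2/7) = -9/7.
s2: (-6)·(1/7) + (-5)·(4/7) + (0)·(2/7) = -26/7.
The best pure response is s1 with expected payoff -9/7.

-9/7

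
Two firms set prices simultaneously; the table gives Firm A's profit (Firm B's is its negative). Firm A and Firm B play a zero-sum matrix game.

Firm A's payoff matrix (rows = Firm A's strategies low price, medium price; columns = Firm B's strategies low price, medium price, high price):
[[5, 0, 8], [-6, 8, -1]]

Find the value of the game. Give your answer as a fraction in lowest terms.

40/19

Column high price is strictly dominated by low price for Firm B (it gives Firm A more in every row).
The remaining 2×2 game on (low price, medium price) × (low price, medium price) has no saddle point. Let Firm A play low price with probability p; indifference gives 5p − 6(1−p) = 8(1−p), so p = 14/19.
Similarly Firm B's optimal q on low price is 8/19, and the value is 5·(8/19) + (0)·(11/19) = 40/19.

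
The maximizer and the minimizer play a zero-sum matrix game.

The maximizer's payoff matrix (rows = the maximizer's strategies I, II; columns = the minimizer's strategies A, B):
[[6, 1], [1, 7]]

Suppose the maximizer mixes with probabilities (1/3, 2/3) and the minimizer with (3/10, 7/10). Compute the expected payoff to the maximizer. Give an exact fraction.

43/10

Against (3/10, 7/10), each row's expected payoff is I: 5/2; II: 26/5.
Taking the (1/3, 2/3)-weighted average: (1/3)·(5/2) + (2/3)·(26/5) = 43/10.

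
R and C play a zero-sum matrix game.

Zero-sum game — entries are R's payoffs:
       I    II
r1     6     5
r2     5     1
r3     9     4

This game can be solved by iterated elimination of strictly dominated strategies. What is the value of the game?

5

Row r2 is strictly dominated by row r1 (6>5, 5>1); eliminate r2.
Column I is strictly dominated by II for C (5<6, 4<9); eliminate I.
Row r3 is strictly dominated by row r1 (5>4); eliminate r3.
Only (r1, II) remains, with payoff 5.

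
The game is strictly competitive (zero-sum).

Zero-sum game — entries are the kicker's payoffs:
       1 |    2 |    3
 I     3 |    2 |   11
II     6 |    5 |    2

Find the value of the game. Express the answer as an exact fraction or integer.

Column 1 is strictly dominated by 2 for the goalkeeper (it gives the kicker more in every row).
The remaining 2×2 game on (I, II) × (2, 3) has no saddle point. Let the kicker play I with probability p; indifference gives 2p + 5(1−p) = 11p + 2(1−p), so p = 1/4.
Similarly the goalkeeper's optimal q on 2 is 3/4, and the value is 2·(3/4) + (11)·(1/4) = 17/4.

17/4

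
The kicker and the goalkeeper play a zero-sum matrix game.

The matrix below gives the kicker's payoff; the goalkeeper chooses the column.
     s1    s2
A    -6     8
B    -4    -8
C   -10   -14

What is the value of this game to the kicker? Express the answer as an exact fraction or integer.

Row C is strictly dominated by row B, so the kicker never plays it.
The remaining 2×2 game on (A, B) × (s1, s2) has no saddle point. Let the kicker play A with probability p; indifference gives −6p − 4(1−p) = 8p − 8(1−p), so p = 2/9.
Similarly the goalkeeper's optimal q on s1 is 8/9, and the value is -6·(8/9) + (8)·(1/9) = -40/9.

-40/9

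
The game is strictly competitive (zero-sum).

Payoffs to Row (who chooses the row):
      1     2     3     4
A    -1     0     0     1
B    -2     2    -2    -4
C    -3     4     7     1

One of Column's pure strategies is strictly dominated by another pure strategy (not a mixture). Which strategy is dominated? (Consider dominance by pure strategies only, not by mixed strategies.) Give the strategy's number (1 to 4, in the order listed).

2

Column prefers columns that give Row less. Compare 2 with 1: -1 < 0, -2 < 2, -3 < 4.
So 1 strictly dominates 2 for Column; 2 is strictly dominated.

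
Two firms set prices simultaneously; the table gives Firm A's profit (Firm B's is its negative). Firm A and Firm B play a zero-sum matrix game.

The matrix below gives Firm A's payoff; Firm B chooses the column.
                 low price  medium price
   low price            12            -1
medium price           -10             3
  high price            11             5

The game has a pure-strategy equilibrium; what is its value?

5

Row minima: -1, -10, 5 → Firm A's maximin is 5.
Column maxima: 12, 5 → Firm B's minimax is 5.
They coincide at (high price, medium price), so the value is 5.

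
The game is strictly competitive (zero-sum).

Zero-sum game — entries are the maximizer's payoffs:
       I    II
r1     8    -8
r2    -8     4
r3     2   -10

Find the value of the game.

Row r3 is strictly dominated by row r1, so the maximizer never plays it.
The remaining 2×2 game on (r1, r2) × (I, II) has no saddle point. Let the maximizer play r1 with probability p; indifference gives 8p − 8(1−p) = −8p + 4(1−p), so p = 3/7.
Similarly the minimizer's optimal q on I is 3/7, and the value is 8·(3/7) + (-8)·(4/7) = -8/7.

-8/7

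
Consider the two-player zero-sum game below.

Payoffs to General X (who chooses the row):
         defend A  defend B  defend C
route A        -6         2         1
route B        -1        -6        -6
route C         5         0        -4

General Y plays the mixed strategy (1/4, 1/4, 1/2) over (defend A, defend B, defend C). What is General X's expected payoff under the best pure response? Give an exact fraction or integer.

-1/2

route A: (-6)·(1/4) + (2)·(1/4) + (1)·(1/2) = -1/2.
route B: (-1)·(1/4) + (-6)·(1/4) + (-6)·(1/2) = -19/4.
route C: (5)·(1/4) + (0)·(1/4) + (-4)·(1/2) = -3/4.
The best pure response is route A with expected payoff -1/2.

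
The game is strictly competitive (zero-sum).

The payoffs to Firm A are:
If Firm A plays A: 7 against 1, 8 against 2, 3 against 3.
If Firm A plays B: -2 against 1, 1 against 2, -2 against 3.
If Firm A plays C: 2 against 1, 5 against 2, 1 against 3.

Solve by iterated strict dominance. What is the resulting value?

Row C is strictly dominated by row A (7>2, 8>5, 3>1); eliminate C.
Column 2 is strictly dominated by 1 for Firm B (7<8, -2<1); eliminate 2.
Row B is strictly dominated by row A (7>-2, 3>-2); eliminate B.
Column 1 is strictly dominated by 3 for Firm B (3<7); eliminate 1.
Only (A, 3) remains, with payoff 3.

3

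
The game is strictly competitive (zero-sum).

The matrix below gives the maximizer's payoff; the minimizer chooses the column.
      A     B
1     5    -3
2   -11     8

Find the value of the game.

7/27

Row minima are -3 and -11, so the maximizer's maximin is -3; column maxima are 5 and 8, so the minimizer's minimax is 5. These differ, so the equilibrium is in mixed strategies.
Let the maximizer play 1 with probability p. The minimizer is indifferent when 5p − 11(1−p) = −3p + 8(1−p), giving p = 19/27.
Let the minimizer play A with probability q. The maximizer is indifferent when 5q − 3(1−q) = −11q + 8(1−q), giving q = 11/27.
The value is 5·(11/27) + (-3)·(16/27) = 7/27.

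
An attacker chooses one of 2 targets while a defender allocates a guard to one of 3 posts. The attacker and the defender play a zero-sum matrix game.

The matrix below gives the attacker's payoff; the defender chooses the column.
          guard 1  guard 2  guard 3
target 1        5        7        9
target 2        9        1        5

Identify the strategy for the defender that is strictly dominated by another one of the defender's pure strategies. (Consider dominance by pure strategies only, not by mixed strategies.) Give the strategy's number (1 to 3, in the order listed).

3

The defender prefers columns that give the attacker less. Compare guard 3 with guard 2: 7 < 9, 1 < 5.
So guard 2 strictly dominates guard 3 for the defender; guard 3 is strictly dominated.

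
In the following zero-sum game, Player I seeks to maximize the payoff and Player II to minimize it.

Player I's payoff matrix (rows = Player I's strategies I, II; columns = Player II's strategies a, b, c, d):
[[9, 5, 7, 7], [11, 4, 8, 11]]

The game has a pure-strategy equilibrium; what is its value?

Row minima: 5, 4 → Player I's maximin is 5.
Column maxima: 11, 5, 8, 11 → Player II's minimax is 5.
They coincide at (I, b), so the value is 5.

5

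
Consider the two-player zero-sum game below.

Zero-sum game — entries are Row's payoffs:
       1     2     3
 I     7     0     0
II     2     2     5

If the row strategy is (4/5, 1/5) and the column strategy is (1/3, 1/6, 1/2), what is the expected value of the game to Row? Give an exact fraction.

Against (1/3, 1/6, 1/2), each row's expected payoff is I: 7/3; II: 7/2.
Taking the (4/5, 1/5)-weighted average: (4/5)·(7/3) + (1/5)·(7/2) = 77/30.

77/30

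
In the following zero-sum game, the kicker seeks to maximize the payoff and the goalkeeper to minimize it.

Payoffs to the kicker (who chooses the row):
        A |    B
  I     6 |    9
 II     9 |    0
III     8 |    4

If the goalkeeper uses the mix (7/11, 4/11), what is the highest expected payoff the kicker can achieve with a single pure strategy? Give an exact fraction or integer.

I: (6)·(7/11) + (9)·(4/11) = 78/11.
II: (9)·(7/11) + (0)·(4/11) = 63/11.
III: (8)·(7/11) + (4)·(4/11) = 72/11.
The best pure response is I with expected payoff 78/11.

78/11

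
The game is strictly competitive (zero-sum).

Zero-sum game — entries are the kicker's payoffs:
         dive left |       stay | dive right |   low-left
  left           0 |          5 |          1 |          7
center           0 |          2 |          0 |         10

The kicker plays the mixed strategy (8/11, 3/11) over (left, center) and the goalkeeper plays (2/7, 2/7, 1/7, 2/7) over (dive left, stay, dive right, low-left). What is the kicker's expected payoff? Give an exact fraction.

Against (2/7, 2/7, 1/7, 2/7), each row's expected payoff is left: 25/7; center: 24/7.
Taking the (8/11, 3/11)-weighted average: (8/11)·(25/7) + (3/11)·(24/7) = 272/77.

272/77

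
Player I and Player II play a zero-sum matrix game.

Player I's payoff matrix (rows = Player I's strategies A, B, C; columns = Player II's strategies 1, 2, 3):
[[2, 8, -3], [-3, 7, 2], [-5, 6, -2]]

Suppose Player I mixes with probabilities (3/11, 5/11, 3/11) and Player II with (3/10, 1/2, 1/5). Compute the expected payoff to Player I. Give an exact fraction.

303/110

Against (3/10, 1/2, 1/5), each row's expected payoff is A: 4; B: 3; C: 11/10.
Taking the (3/11, 5/11, 3/11)-weighted average: (3/11)·(4) + (5/11)·(3) + (3/11)·(11/10) = 303/110.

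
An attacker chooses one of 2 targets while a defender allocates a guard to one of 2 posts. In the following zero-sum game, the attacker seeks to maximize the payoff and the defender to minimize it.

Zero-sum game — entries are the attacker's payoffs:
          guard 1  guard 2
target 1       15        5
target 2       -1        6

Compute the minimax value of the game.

Row minima are 5 and -1, so the attacker's maximin is 5; column maxima are 15 and 6, so the defender's minimax is 6. These differ, so the equilibrium is in mixed strategies.
Let the attacker play target 1 with probability p. The defender is indifferent when 15p − (1−p) = 5p + 6(1−p), giving p = 7/17.
Let the defender play guard 1 with probability q. The attacker is indifferent when 15q + 5(1−q) = −q + 6(1−q), giving q = 1/17.
The value is 15·(1/17) + (5)·(16/17) = 95/17.

95/17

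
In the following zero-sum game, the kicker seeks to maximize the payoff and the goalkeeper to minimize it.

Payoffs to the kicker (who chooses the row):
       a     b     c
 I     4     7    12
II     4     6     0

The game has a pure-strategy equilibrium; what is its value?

Row minima: 4, 0 → the kicker's maximin is 4.
Column maxima: 4, 7, 12 → the goalkeeper's minimax is 4.
They coincide at (I, a), so the value is 4.

4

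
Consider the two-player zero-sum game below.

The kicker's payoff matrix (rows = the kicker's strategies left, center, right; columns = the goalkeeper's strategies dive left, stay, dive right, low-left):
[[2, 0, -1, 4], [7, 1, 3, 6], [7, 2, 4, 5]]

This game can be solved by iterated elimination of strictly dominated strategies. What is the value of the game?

2

Column dive left is strictly dominated by stay for the goalkeeper (0<2, 1<7, 2<7); eliminate dive left.
Row left is strictly dominated by row center (1>0, 3>-1, 6>4); eliminate left.
Column dive right is strictly dominated by stay for the goalkeeper (1<3, 2<4); eliminate dive right.
Column low-left is strictly dominated by stay for the goalkeeper (1<6, 2<5); eliminate low-left.
Row center is strictly dominated by row right (2>1); eliminate center.
Only (right, stay) remains, with payoff 2.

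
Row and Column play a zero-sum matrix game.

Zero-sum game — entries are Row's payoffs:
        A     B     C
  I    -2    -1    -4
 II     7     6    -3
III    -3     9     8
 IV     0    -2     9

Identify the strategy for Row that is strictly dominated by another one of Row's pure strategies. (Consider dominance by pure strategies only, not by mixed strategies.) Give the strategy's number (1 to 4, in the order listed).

Compare I with II: 7 > -2, 6 > -1, -3 > -4.
So II strictly dominates I for Row; I is strictly dominated.

1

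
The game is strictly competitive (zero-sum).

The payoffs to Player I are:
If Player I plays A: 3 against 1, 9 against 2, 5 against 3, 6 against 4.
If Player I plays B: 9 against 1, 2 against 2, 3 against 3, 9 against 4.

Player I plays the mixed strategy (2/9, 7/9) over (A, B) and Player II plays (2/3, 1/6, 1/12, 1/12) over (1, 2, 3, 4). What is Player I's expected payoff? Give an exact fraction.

Against (2/3, 1/6, 1/12, 1/12), each row's expected payoff is A: 53/12; B: 22/3.
Taking the (2/9, 7/9)-weighted average: (2/9)·(53/12) + (7/9)·(22/3) = 361/54.

361/54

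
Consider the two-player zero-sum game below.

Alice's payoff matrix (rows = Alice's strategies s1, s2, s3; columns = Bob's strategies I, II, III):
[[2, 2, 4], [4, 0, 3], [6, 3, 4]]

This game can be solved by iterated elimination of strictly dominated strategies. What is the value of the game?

Column III is strictly dominated by II for Bob (2<4, 0<3, 3<4); eliminate III.
Row s1 is strictly dominated by row s3 (6>2, 3>2); eliminate s1.
Column I is strictly dominated by II for Bob (0<4, 3<6); eliminate I.
Row s2 is strictly dominated by row s3 (3>0); eliminate s2.
Only (s3, II) remains, with payoff 3.

3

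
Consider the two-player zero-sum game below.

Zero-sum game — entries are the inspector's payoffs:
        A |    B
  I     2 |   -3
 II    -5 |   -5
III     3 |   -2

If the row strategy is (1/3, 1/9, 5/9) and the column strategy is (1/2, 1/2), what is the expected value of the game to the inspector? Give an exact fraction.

-4/9

Against (1/2, 1/2), each row's expected payoff is I: -1/2; II: -5; III: 1/2.
Taking the (1/3, 1/9, 5/9)-weighted average: (1/3)·(-1/2) + (1/9)·(-5) + (5/9)·(1/2) = -4/9.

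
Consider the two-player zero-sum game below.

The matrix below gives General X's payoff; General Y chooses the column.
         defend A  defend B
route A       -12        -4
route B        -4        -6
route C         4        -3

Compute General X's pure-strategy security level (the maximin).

The worst-case payoff for each row is route A: -12, route B: -6, route C: -3.
The best of these is -3.

-3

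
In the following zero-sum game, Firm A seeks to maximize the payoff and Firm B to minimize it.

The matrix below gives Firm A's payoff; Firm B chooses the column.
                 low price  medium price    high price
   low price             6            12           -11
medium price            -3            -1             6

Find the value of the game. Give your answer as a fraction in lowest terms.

3/26

Column medium price is strictly dominated by low price for Firm B (it gives Firm A more in every row).
The remaining 2×2 game on (low price, medium price) × (low price, high price) has no saddle point. Let Firm A play low price with probability p; indifference gives 6p − 3(1−p) = −11p + 6(1−p), so p = 9/26.
Similarly Firm B's optimal q on low price is 17/26, and the value is 6·(17/26) + (-11)·(9/26) = 3/26.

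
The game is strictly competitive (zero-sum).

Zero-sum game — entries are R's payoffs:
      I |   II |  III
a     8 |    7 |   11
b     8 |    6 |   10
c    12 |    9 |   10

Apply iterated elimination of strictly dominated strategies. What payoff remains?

9

Column III is strictly dominated by II for C (7<11, 6<10, 9<10); eliminate III.
Column I is strictly dominated by II for C (7<8, 6<8, 9<12); eliminate I.
Row a is strictly dominated by row c (9>7); eliminate a.
Row b is strictly dominated by row c (9>6); eliminate b.
Only (c, II) remains, with payoff 9.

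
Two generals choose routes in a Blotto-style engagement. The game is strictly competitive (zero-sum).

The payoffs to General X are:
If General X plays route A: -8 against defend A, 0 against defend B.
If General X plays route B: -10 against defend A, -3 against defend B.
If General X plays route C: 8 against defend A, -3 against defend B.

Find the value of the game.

-24/19

Row route B is strictly dominated by row route A, so General X never plays it.
The remaining 2×2 game on (route A, route C) × (defend A, defend B) has no saddle point. Let General X play route A with probability p; indifference gives −8p + 8(1−p) = −3(1−p), so p = 11/19.
Similarly General Y's optimal q on defend A is 3/19, and the value is -8·(3/19) + (0)·(16/19) = -24/19.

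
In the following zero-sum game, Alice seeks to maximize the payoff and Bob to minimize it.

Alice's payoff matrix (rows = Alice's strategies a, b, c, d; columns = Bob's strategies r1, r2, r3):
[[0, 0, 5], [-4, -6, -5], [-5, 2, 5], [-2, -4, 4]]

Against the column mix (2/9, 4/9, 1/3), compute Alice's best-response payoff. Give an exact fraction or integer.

5/3

a: (0)·(2/9) + (0)·(4/9) + (5)·(1/3) = 5/3.
b: (-4)·(2/9) + (-6)·(4/9) + (-5)·(1/3) = -47/9.
c: (-5)·(2/9) + (2)·(4/9) + (5)·(1/3) = 13/9.
d: (-2)·(2/9) + (-4)·(4/9) + (4)·(1/3) = -8/9.
The best pure response is a with expected payoff 5/3.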